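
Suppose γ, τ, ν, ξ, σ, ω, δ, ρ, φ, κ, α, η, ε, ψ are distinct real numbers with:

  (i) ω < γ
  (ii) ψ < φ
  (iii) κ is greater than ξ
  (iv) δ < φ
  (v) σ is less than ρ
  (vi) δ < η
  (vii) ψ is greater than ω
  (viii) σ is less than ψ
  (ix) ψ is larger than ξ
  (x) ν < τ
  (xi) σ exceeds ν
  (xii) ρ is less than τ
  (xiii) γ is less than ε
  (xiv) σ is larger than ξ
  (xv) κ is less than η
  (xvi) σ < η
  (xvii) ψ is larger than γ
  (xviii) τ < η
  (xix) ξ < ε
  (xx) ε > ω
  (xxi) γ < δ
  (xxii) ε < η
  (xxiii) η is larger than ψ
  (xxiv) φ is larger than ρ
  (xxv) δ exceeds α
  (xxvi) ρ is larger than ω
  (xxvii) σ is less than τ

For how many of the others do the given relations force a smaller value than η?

12

The elements the relations force below η are ξ, ω, γ, ν, σ, ψ, α, ε, ρ, κ, τ, δ — no chain reaches any other.
That is 12.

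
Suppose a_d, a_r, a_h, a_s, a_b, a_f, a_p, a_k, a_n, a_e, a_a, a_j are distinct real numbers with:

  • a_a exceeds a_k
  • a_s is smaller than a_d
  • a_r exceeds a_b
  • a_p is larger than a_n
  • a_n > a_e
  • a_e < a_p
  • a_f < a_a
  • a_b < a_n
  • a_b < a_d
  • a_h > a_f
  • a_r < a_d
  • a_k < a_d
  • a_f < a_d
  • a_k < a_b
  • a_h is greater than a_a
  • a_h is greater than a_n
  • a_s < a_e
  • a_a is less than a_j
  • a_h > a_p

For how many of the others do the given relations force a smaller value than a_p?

5

Directly below a_p: a_e, a_n.
One step further: a_s, a_b (4 so far).
One step further: a_k (5 so far).
No other element is forced below a_p by the given relations, so the count is 5.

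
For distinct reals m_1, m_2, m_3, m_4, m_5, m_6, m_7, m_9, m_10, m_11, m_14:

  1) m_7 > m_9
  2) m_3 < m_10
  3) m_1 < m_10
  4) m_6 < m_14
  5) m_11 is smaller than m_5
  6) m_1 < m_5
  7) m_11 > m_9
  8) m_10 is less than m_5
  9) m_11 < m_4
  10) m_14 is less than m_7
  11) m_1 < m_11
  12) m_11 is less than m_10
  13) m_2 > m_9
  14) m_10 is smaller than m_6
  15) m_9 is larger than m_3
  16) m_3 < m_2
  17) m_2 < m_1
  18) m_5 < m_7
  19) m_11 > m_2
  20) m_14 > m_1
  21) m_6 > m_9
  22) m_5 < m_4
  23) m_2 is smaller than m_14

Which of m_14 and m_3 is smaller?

Following the relations from m_3: m_3 < m_9 < m_2 < m_1 < m_11 < m_10 < m_6 < m_14.
So m_3 < m_14; m_3 is the smaller of the two.

m_3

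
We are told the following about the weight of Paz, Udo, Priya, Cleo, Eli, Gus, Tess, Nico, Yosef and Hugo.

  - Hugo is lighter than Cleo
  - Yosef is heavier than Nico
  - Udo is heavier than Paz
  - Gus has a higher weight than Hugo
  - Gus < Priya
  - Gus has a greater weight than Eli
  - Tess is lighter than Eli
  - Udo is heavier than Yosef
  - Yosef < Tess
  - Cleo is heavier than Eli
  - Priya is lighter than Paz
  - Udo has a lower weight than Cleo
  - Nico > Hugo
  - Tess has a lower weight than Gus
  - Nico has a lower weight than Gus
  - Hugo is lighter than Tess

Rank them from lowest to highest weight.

Hugo < Nico < Yosef < Tess < Eli < Gus < Priya < Paz < Udo < Cleo

Nothing is placed below Hugo, so it is least; from there Hugo < Nico; Nico < Yosef; Yosef < Tess; Tess < Eli; Eli < Gus; Gus < Priya; Priya < Paz; Paz < Udo; Udo < Cleo, each given directly.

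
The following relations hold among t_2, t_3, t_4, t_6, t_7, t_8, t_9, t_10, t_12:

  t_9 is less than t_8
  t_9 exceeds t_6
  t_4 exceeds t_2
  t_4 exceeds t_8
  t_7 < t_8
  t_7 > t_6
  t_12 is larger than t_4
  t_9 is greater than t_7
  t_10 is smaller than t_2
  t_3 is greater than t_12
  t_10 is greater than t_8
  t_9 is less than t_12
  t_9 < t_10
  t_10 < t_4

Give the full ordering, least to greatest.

t_6 < t_7 < t_9 < t_8 < t_10 < t_2 < t_4 < t_12 < t_3

Each adjacent pair is fixed by a given relation: t_6 < t_7; t_7 < t_9; t_9 < t_8; t_8 < t_10; t_10 < t_2; t_2 < t_4; t_4 < t_12; t_12 < t_3. Chaining them end to end gives the full order.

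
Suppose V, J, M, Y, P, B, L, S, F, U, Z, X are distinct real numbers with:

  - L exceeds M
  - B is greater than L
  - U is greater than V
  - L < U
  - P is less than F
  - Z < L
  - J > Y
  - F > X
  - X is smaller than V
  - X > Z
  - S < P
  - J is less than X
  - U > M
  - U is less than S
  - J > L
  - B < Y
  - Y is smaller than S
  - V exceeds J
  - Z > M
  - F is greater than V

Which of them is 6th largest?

X

Piecing the relations together gives one ordering: M < Z < L < B < Y < J < X < V < U < S < P < F.
The 6th largest is X.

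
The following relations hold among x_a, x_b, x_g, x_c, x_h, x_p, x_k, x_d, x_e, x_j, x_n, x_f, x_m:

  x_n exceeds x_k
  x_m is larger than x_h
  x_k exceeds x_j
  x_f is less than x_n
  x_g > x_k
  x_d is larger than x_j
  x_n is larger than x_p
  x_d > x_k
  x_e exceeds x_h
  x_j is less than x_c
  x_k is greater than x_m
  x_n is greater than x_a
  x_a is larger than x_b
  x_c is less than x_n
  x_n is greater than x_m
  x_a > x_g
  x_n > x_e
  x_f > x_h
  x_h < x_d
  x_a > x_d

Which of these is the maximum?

x_h is not greatest since x_h < x_f; x_j is not greatest since x_j < x_c; x_b is not greatest since x_b < x_a; x_c is not greatest since x_c < x_n; x_e is not greatest since x_e < x_n; x_p is not greatest since x_p < x_n; x_m is not greatest since x_m < x_n; x_k is not greatest since x_k < x_d; x_g is not greatest since x_g < x_a; x_d is not greatest since x_d < x_a; x_a is not greatest since x_a < x_n; x_f is not greatest since x_f < x_n.
Only x_n has nothing above it, so x_n is the maximum.

x_n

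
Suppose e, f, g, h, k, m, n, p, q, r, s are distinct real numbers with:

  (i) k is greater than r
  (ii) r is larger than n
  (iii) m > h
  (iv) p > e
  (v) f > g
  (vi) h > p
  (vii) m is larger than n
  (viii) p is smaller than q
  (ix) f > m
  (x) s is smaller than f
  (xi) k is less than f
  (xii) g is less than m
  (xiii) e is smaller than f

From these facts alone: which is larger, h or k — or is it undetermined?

Following every chain through k: above k we get f; below k we get n, r.
h is not reached, and no chain runs the other way from h to k.
So the given relations leave the order of k and h undetermined.

undetermined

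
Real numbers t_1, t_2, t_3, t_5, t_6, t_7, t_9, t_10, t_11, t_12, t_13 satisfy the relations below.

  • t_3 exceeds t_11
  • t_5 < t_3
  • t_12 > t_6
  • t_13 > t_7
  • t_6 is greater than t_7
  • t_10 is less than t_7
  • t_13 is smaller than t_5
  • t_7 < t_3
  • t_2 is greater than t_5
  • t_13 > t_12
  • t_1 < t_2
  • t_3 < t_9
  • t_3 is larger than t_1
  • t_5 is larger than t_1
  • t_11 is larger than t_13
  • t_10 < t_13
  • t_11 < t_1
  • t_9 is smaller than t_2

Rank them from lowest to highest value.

Each adjacent pair is fixed by a given relation: t_10 < t_7; t_7 < t_6; t_6 < t_12; t_12 < t_13; t_13 < t_11; t_11 < t_1; t_1 < t_5; t_5 < t_3; t_3 < t_9; t_9 < t_2. Chaining them end to end gives the full order.

t_10 < t_7 < t_6 < t_12 < t_13 < t_11 < t_1 < t_5 < t_3 < t_9 < t_2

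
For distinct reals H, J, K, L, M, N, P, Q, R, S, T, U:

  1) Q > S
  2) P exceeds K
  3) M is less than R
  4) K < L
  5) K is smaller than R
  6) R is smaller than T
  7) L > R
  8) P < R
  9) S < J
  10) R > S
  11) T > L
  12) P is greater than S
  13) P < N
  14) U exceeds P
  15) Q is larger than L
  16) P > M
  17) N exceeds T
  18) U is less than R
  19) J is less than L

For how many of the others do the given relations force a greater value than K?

The elements the relations force above K are P, U, R, L, Q, T, N — no chain reaches any other.
That is 7.

7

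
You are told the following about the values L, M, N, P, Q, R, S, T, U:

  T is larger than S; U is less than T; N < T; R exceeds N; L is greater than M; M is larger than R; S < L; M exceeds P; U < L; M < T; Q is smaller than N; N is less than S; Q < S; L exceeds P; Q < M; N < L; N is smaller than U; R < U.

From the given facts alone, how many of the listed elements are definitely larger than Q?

Directly above Q: N, S, M.
One step further: R, U, T, L (7 so far).
Nothing else is reachable above Q; 7 in all.

7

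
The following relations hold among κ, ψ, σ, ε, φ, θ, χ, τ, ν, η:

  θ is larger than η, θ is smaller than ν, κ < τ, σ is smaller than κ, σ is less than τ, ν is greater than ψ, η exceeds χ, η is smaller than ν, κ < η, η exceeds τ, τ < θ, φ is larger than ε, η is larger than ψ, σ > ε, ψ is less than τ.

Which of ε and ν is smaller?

ε

ε < σ < κ < τ < η < θ < ν, by transitivity through σ, κ, τ, η, θ.
So ε < ν; ε is the smaller of the two.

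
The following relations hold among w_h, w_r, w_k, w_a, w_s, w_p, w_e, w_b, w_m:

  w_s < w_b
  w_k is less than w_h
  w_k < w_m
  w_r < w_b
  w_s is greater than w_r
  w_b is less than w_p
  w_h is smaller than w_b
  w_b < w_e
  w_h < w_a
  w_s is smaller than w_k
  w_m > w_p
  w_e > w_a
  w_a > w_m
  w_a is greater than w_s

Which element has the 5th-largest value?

Piecing the relations together gives one ordering: w_r < w_s < w_k < w_h < w_b < w_p < w_m < w_a < w_e.
Counting 5 from the largest end gives w_b.

w_b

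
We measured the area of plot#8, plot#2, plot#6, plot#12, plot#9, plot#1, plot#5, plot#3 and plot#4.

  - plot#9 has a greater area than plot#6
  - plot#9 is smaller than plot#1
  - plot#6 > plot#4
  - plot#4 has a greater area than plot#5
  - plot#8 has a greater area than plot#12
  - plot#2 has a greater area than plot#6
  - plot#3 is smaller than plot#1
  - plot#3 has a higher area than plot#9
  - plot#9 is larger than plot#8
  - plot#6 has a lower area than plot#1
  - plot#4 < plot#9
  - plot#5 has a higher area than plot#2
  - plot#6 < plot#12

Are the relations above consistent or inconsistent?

Chaining the given relations yields plot#2 < plot#5 < plot#4 < plot#6, so plot#2 < plot#6. But one relation states plot#6 < plot#2. These cannot both hold.

inconsistent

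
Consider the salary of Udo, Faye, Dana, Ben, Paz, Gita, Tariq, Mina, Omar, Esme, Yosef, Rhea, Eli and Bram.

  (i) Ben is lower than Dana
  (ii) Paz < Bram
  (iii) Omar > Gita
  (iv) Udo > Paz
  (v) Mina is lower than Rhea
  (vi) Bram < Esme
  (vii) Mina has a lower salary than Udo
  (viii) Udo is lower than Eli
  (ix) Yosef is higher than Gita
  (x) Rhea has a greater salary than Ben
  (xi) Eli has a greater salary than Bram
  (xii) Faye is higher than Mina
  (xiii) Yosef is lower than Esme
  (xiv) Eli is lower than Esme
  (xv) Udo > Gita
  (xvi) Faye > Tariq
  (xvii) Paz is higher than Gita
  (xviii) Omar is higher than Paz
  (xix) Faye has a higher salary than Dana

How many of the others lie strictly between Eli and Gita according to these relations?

Chaining upward from Gita reaches: Paz, Bram, Yosef, Udo, Omar, Esme.
Chaining downward from Eli reaches: Mina, Paz, Bram, Udo.
Strictly between Gita and Eli are those in both lists: Paz, Bram, Udo — 3 elements.

3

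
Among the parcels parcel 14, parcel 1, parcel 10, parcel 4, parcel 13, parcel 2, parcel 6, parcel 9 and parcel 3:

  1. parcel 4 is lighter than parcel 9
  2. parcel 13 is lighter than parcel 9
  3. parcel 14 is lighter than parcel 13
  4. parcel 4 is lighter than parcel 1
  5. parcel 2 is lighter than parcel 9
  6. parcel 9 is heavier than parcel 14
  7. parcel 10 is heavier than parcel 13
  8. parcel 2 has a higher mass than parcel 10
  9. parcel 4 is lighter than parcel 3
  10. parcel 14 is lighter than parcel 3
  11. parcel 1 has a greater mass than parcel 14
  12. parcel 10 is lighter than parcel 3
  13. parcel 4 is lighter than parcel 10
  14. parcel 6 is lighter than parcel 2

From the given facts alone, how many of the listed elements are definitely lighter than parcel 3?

Directly below parcel 3: parcel 4, parcel 14, parcel 10.
One step further: parcel 13 (4 so far).
Nothing else is reachable below parcel 3; 4 in all.

4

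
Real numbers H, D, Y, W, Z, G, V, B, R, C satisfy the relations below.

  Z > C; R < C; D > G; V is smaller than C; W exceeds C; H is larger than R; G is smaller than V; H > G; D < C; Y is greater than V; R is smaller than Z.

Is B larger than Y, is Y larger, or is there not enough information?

undetermined

Following every chain through Y: below Y we get G, V.
B is not reached, and no chain runs the other way from B to Y.
So the given relations leave the order of Y and B undetermined.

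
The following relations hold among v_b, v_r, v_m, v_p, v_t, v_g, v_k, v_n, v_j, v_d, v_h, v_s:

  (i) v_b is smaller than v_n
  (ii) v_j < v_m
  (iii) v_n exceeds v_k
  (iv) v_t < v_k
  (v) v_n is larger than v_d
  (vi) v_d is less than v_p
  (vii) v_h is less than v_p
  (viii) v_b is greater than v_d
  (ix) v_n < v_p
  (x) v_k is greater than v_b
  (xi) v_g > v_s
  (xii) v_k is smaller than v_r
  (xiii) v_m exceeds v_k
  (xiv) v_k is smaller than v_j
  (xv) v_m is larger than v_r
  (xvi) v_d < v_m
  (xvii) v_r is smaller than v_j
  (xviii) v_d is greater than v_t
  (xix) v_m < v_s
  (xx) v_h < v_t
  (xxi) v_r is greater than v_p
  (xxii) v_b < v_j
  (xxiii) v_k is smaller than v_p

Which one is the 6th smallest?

v_n

The consecutive relations fix a unique order: v_h < v_t < v_d < v_b < v_k < v_n < v_p < v_r < v_j < v_m < v_s < v_g.
The 6th smallest is v_n.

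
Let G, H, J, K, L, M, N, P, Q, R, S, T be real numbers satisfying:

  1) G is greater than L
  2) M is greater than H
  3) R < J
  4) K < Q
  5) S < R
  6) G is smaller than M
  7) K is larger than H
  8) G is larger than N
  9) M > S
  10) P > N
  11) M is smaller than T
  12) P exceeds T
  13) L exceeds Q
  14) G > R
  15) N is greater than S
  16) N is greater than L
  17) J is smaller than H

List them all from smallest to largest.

The consecutive links are each given: S < R; R < J; J < H; H < K; K < Q; Q < L; L < N; N < G; G < M; M < T; T < P.

S < R < J < H < K < Q < L < N < G < M < T < P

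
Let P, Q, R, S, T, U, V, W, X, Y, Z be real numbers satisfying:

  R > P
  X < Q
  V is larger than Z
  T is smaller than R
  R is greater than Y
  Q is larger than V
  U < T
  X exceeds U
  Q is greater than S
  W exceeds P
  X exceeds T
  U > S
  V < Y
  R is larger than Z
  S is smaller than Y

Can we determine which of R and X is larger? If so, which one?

Following every chain through X: above X we get Q; below X we get S, U, T.
R is not reached, and no chain runs the other way from R to X.
So the given relations leave the order of X and R undetermined.

undetermined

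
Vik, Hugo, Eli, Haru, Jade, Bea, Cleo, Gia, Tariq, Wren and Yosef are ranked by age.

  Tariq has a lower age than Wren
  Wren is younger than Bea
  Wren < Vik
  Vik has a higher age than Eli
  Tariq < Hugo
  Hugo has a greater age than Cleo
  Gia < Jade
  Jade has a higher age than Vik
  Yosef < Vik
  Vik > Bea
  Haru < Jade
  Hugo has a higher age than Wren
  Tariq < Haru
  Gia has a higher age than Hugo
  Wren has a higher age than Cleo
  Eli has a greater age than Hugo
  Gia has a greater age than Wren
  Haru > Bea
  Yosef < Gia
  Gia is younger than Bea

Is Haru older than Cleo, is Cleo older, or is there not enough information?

Haru

The relevant relations are Cleo < Wren; Wren < Hugo; Hugo < Gia; Gia < Bea; Bea < Haru.
Together: Cleo < Wren < Hugo < Gia < Bea < Haru.
So Haru is older.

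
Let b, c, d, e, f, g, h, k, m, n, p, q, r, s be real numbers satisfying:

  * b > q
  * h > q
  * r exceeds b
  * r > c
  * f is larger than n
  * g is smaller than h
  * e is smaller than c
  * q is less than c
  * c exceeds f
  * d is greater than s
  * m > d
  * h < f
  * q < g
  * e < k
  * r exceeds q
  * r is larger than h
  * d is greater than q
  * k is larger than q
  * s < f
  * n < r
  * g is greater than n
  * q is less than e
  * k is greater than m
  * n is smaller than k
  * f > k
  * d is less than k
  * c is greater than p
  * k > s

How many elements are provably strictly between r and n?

5

The relations place n below r. An element lies strictly between them when it is forced above n and also forced below r.
Above n: {g, k, h, f, c}. Below r: {q, s, p, e, g, d, m, k, b, h, f, c}.
Intersection: {g, k, h, f, c} — 5.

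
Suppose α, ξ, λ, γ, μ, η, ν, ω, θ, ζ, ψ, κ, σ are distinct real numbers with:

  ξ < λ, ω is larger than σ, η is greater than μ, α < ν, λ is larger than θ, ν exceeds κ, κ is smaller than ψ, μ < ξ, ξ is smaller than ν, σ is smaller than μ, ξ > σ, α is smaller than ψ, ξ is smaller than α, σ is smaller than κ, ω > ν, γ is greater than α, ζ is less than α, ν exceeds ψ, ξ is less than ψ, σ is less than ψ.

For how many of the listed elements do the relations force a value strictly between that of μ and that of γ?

The relations place μ below γ. An element lies strictly between them when it is forced above μ and also forced below γ.
Above μ: {η, ξ, α, λ, ψ, ν, ω}. Below γ: {σ, ξ, ζ, α}.
Intersection: {ξ, α} — 2.

2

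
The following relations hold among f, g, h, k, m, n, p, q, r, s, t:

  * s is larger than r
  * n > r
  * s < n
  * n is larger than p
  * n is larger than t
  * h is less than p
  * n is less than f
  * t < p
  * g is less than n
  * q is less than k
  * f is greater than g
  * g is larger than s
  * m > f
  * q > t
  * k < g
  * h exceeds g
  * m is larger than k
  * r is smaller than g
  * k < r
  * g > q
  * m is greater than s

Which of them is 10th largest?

The consecutive relations fix a unique order: t < q < k < r < s < g < h < p < n < f < m.
Counting 10 from the largest end gives q.

q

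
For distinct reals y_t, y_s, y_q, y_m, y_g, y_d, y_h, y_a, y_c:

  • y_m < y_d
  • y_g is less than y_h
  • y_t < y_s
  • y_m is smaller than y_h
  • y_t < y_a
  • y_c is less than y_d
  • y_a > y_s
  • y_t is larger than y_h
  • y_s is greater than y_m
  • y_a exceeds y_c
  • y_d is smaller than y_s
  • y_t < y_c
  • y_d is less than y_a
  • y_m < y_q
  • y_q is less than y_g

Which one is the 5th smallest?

y_t

Chaining the given pairs: y_m < y_q < y_g < y_h < y_t < y_c < y_d < y_s < y_a.
The 5th smallest is y_t.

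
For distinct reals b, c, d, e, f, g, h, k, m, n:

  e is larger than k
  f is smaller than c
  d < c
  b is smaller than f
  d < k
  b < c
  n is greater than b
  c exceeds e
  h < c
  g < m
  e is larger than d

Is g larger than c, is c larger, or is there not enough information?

Following every chain through g: above g we get m.
c is not reached, and no chain runs the other way from c to g.
So the given relations leave the order of g and c undetermined.

undetermined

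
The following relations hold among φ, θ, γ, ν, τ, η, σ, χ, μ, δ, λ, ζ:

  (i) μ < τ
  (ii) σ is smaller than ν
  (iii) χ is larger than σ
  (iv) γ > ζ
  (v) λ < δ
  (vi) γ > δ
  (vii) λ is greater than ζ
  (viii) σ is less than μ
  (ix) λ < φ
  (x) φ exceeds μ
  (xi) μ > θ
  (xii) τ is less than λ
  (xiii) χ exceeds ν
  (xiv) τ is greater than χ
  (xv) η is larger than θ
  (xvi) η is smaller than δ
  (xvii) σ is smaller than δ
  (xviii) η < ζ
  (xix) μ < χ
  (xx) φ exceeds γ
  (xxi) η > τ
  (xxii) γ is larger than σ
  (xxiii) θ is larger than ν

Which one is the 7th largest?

τ

The consecutive relations fix a unique order: σ < ν < θ < μ < χ < τ < η < ζ < λ < δ < γ < φ.
Counting 7 from the largest end gives τ.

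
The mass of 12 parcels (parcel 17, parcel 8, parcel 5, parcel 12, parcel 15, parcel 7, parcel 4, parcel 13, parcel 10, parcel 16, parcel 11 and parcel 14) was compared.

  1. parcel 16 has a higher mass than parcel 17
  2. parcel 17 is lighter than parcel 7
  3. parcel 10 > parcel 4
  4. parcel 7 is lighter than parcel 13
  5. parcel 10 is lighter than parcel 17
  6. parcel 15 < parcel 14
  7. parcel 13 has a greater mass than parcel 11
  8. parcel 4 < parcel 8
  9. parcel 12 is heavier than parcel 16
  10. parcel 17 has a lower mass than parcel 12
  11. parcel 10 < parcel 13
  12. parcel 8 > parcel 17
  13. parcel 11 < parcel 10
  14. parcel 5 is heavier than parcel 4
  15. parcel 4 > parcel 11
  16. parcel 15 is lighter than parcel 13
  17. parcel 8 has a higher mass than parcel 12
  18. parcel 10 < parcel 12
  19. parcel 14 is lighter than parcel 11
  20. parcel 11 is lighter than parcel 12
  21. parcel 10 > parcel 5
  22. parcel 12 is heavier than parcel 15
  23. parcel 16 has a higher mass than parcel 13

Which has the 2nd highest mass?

The consecutive relations fix a unique order: parcel 15 < parcel 14 < parcel 11 < parcel 4 < parcel 5 < parcel 10 < parcel 17 < parcel 7 < parcel 13 < parcel 16 < parcel 12 < parcel 8.
Counting 2 from the largest end gives parcel 12.

parcel 12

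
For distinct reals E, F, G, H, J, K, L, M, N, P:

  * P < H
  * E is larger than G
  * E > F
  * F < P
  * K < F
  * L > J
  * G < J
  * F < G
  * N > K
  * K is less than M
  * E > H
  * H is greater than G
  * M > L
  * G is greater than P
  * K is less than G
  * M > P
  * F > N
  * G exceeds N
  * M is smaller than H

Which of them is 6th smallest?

J

The consecutive relations fix a unique order: K < N < F < P < G < J < L < M < H < E.
The 6th smallest is J.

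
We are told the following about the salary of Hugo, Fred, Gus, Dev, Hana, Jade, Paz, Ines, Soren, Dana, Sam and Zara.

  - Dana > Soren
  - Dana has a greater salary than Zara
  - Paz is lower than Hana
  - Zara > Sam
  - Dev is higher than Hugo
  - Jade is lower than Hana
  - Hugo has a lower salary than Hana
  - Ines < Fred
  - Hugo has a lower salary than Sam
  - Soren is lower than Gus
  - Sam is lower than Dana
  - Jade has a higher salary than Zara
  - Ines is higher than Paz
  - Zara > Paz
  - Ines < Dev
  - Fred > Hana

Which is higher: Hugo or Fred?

Following the relations from Hugo: Hugo < Sam < Zara < Jade < Hana < Fred.
So Hugo < Fred; Fred is the higher of the two.

Fred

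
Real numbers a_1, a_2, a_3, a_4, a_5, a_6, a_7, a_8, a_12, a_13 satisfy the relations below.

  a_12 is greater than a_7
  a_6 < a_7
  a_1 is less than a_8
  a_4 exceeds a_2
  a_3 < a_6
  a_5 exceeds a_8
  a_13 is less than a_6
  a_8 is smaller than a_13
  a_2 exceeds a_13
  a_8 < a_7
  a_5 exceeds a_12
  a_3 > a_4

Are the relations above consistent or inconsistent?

consistent

The single ordering a_1 < a_8 < a_13 < a_2 < a_4 < a_3 < a_6 < a_7 < a_12 < a_5 satisfies every listed relation, so no contradiction arises.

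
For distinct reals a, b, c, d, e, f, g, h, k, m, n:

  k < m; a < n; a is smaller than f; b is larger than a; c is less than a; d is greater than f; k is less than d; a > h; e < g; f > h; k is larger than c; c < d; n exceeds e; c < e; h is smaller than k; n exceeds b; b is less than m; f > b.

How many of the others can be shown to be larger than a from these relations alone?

5

Directly above a: b, f, n.
One step further: m, d (5 so far).
Nothing else is reachable above a; 5 in all.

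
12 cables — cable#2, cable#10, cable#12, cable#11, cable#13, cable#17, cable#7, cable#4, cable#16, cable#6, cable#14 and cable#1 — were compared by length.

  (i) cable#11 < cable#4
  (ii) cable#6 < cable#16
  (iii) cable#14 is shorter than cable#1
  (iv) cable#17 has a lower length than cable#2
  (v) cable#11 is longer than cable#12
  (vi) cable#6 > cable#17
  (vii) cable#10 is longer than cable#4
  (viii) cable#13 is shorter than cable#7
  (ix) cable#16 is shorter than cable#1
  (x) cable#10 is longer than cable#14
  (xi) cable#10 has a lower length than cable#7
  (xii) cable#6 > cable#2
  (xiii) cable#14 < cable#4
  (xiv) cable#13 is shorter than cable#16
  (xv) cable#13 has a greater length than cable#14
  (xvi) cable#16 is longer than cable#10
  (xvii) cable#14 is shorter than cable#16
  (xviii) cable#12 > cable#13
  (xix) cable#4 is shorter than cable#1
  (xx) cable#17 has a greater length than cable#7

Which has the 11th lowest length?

Chaining the given pairs: cable#14 < cable#13 < cable#12 < cable#11 < cable#4 < cable#10 < cable#7 < cable#17 < cable#2 < cable#6 < cable#16 < cable#1.
The 11th smallest is cable#16.

cable#16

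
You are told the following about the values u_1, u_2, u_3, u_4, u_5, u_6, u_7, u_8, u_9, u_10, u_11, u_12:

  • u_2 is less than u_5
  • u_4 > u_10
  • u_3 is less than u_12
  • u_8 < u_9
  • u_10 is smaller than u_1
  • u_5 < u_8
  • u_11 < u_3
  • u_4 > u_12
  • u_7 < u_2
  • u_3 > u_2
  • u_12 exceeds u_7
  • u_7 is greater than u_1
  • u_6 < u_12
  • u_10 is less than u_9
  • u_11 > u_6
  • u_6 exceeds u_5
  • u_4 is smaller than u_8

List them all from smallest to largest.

The consecutive links are each given: u_10 < u_1; u_1 < u_7; u_7 < u_2; u_2 < u_5; u_5 < u_6; u_6 < u_11; u_11 < u_3; u_3 < u_12; u_12 < u_4; u_4 < u_8; u_8 < u_9.

u_10 < u_1 < u_7 < u_2 < u_5 < u_6 < u_11 < u_3 < u_12 < u_4 < u_8 < u_9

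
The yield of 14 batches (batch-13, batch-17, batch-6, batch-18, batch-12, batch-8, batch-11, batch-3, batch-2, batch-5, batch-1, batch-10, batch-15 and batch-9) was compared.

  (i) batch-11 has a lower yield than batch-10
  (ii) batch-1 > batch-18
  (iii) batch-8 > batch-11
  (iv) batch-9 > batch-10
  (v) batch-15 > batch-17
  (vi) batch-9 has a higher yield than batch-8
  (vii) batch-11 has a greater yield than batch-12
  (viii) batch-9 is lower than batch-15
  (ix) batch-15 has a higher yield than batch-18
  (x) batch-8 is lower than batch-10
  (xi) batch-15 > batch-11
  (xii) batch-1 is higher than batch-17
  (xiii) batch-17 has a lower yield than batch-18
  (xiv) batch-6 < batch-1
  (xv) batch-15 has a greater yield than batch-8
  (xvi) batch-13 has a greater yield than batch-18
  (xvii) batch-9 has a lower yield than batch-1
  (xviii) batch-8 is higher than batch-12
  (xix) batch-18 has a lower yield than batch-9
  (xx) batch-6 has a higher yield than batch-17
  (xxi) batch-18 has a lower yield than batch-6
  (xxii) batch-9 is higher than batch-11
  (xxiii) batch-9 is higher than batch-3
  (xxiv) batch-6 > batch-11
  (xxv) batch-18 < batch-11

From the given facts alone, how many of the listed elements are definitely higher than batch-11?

6

From batch-11 the given relations immediately reach batch-8, batch-6, batch-10, batch-9, batch-15.
From those, batch-1 — 6 in total.
Nothing else is reachable above batch-11; 6 in all.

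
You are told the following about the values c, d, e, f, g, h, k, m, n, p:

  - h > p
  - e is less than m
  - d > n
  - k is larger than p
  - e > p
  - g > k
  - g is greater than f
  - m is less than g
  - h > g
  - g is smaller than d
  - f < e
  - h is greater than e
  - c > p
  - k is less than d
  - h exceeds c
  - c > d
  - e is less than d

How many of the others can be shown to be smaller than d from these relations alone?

7

From d the given relations immediately reach n, k, e, g.
From those, p, f, m — 7 in total.
No other element is forced below d by the given relations, so the count is 7.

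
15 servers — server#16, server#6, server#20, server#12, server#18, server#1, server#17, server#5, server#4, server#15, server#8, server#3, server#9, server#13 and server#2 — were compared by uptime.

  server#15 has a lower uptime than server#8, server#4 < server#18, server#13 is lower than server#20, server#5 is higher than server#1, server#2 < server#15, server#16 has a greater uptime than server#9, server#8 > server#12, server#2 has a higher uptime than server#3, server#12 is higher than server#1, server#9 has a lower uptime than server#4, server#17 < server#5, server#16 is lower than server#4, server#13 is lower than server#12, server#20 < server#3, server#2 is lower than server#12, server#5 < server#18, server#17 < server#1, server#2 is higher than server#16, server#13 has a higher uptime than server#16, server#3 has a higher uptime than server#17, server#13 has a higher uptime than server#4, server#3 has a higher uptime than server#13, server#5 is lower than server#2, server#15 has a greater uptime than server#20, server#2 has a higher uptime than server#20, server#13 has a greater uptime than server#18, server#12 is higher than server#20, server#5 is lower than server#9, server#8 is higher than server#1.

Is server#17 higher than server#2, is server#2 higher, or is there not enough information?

server#2

The relevant relations are server#17 < server#1; server#1 < server#5; server#5 < server#9; server#9 < server#16; server#16 < server#4; server#4 < server#18; server#18 < server#13; server#13 < server#20; server#20 < server#3; server#3 < server#2.
Together: server#17 < server#1 < server#5 < server#9 < server#16 < server#4 < server#18 < server#13 < server#20 < server#3 < server#2.
So server#2 is higher.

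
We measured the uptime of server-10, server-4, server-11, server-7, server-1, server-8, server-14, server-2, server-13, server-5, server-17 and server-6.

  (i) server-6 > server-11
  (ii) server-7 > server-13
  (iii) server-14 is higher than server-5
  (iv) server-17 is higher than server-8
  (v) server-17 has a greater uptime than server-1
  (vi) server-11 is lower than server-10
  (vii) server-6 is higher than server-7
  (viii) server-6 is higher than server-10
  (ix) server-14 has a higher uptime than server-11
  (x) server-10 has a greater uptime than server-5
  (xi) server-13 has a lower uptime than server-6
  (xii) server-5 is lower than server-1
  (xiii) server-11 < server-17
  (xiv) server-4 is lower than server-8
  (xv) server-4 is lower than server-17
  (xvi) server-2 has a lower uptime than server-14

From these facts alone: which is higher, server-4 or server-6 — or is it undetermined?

Following every chain through server-4: above server-4 we get server-8, server-17.
server-6 is not reached, and no chain runs the other way from server-6 to server-4.
So the given relations leave the order of server-4 and server-6 undetermined.

undetermined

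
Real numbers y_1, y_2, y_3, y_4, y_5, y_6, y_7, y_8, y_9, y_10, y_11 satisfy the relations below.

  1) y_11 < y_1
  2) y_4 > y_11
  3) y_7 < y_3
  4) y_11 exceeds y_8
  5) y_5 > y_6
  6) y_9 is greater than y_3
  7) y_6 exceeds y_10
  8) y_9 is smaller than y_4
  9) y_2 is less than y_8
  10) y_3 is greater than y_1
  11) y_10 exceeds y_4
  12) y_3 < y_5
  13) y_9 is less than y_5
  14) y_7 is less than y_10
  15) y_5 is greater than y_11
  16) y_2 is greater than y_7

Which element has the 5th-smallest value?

y_1

Chaining the given pairs: y_7 < y_2 < y_8 < y_11 < y_1 < y_3 < y_9 < y_4 < y_10 < y_6 < y_5.
Counting 5 from the smallest end gives y_1.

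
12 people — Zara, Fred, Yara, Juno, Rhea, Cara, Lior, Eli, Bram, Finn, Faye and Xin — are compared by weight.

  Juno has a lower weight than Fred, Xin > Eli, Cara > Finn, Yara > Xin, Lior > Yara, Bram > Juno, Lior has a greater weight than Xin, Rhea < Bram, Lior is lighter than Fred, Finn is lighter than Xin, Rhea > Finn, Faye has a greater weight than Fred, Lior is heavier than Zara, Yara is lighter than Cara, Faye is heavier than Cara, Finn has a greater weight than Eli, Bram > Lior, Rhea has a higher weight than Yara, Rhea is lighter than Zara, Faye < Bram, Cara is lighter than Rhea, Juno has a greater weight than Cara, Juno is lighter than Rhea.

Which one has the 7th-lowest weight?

Chaining the given pairs: Eli < Finn < Xin < Yara < Cara < Juno < Rhea < Zara < Lior < Fred < Faye < Bram.
The 7th smallest is Rhea.

Rhea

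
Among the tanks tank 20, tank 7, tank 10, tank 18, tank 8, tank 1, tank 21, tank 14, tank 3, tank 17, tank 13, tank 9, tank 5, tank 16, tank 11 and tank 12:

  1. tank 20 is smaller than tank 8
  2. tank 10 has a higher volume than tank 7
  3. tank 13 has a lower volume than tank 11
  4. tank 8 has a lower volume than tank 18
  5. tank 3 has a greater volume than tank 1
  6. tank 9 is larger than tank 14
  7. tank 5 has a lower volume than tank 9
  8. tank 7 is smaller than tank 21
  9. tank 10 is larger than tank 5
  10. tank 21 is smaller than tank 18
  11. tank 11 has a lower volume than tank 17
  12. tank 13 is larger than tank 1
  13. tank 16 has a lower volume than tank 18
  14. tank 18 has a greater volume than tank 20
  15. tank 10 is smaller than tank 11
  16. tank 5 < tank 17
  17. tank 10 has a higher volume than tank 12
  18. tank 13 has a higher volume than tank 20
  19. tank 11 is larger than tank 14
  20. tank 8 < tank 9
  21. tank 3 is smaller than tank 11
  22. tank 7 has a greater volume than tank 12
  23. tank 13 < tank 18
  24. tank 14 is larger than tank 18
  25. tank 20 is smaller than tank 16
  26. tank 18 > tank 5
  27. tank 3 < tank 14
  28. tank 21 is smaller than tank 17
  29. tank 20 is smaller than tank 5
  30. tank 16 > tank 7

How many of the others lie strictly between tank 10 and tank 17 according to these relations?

The relations place tank 10 below tank 17. An element lies strictly between them when it is forced above tank 10 and also forced below tank 17.
Above tank 10: {tank 11}. Below tank 17: {tank 12, tank 7, tank 20, tank 1, tank 3, tank 5, tank 21, tank 16, tank 13, tank 8, tank 18, tank 14, tank 11}.
Intersection: {tank 11} — 1.

1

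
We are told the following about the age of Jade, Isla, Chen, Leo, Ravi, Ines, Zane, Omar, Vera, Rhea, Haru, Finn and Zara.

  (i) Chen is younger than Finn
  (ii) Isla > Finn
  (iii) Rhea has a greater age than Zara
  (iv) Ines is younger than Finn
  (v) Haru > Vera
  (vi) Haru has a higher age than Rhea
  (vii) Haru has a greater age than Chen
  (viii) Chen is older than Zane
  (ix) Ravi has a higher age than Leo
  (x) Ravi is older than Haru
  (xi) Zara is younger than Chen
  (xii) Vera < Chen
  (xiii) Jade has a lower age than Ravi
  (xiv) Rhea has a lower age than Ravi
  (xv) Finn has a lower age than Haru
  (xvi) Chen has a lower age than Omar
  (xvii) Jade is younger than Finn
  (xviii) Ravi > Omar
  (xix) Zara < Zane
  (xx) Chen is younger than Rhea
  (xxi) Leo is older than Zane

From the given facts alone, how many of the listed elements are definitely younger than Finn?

The elements the relations force below Finn are Vera, Ines, Jade, Zara, Zane, Chen — no chain reaches any other.
That is 6.

6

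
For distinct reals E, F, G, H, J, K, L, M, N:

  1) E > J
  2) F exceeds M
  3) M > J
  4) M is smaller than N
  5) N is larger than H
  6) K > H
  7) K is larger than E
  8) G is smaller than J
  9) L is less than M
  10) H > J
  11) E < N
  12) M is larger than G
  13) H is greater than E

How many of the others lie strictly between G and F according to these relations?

2

Chaining upward from G reaches: J, E, H, K, M, N.
Chaining downward from F reaches: J, L, M.
Strictly between G and F are those in both lists: J, M — 2 elements.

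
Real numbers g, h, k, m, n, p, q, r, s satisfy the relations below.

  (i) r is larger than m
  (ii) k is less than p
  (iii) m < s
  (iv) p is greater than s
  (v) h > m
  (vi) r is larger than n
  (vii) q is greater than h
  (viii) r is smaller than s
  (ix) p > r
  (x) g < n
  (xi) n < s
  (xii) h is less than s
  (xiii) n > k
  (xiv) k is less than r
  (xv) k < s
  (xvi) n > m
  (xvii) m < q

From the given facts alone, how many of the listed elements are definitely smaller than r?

4

The elements the relations force below r are k, m, g, n — no chain reaches any other.
That is 4.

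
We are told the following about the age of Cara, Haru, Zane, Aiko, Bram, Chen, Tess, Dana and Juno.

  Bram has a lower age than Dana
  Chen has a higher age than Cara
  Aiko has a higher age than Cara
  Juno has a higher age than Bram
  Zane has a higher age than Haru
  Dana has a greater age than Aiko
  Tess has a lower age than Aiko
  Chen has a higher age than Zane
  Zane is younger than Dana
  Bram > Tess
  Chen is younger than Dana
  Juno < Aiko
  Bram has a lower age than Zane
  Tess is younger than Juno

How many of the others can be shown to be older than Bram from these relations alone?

From Bram the given relations immediately reach Zane, Juno, Dana.
From those, Chen, Aiko — 5 in total.
No other element is forced above Bram by the given relations, so the count is 5.

5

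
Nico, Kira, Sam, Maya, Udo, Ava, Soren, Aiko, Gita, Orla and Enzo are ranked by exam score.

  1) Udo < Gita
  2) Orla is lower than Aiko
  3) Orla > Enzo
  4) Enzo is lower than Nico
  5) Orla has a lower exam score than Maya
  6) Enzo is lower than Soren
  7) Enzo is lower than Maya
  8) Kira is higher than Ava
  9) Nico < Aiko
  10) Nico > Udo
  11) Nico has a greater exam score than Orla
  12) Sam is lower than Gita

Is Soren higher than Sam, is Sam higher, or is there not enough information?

undetermined

Following every chain through Sam: above Sam we get Gita.
Soren is not reached, and no chain runs the other way from Soren to Sam.
So the given relations leave the order of Sam and Soren undetermined.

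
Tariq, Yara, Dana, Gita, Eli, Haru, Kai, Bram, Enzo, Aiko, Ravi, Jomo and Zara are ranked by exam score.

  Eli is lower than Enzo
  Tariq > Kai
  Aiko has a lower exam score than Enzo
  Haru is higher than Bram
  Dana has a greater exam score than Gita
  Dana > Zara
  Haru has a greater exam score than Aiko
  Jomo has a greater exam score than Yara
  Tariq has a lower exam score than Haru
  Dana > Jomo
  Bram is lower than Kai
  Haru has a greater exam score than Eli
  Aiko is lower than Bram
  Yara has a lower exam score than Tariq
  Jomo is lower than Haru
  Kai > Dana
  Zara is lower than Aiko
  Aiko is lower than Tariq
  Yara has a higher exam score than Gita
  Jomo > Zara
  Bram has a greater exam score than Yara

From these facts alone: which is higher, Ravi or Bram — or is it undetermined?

Following every chain through Bram: above Bram we get Kai, Tariq, Haru; below Bram we get Gita, Yara, Zara, Aiko.
Ravi is not reached, and no chain runs the other way from Ravi to Bram.
So the given relations leave the order of Bram and Ravi undetermined.

undetermined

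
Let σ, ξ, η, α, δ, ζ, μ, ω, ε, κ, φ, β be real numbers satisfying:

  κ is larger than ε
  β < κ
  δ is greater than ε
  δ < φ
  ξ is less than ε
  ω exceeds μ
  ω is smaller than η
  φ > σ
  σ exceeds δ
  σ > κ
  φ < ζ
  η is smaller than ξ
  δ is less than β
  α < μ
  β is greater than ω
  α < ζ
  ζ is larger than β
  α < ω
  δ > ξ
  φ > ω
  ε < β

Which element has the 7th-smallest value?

δ

Piecing the relations together gives one ordering: α < μ < ω < η < ξ < ε < δ < β < κ < σ < φ < ζ.
Counting 7 from the smallest end gives δ.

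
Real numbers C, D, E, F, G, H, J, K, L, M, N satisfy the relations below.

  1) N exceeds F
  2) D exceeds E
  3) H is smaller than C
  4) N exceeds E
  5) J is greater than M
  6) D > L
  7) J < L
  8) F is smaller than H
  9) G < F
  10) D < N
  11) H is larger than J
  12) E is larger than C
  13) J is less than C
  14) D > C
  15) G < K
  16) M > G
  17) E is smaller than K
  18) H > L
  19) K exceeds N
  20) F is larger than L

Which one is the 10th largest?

M

The consecutive relations fix a unique order: G < M < J < L < F < H < C < E < D < N < K.
The 10th largest is M.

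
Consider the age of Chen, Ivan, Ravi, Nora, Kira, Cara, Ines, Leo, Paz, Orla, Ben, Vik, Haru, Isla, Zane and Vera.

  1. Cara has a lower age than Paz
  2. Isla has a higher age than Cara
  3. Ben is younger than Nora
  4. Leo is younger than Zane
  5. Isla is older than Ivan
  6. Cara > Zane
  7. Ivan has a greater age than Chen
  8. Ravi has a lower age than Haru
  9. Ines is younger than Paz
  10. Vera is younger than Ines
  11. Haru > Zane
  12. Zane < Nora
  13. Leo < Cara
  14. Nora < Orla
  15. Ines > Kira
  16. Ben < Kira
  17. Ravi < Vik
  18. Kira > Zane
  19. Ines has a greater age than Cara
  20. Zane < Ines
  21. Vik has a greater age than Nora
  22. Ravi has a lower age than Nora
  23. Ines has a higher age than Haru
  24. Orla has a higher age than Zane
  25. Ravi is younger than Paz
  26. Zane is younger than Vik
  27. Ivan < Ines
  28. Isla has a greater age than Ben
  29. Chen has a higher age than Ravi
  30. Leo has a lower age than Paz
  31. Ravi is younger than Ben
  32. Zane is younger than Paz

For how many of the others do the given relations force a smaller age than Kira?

Directly below Kira: Zane, Ben.
One step further: Leo, Ravi (4 so far).
Nothing else is reachable below Kira; 4 in all.

4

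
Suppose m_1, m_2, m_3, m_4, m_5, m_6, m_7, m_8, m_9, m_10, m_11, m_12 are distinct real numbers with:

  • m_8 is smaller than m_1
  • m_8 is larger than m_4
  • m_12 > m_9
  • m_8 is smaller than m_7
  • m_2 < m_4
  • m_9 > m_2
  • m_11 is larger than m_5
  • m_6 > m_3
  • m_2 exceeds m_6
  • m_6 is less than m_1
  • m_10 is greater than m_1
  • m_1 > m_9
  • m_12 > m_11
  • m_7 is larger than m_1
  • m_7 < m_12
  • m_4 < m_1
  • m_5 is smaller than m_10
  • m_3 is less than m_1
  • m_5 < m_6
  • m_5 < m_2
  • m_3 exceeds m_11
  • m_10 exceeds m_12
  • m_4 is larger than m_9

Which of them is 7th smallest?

m_4

The consecutive relations fix a unique order: m_5 < m_11 < m_3 < m_6 < m_2 < m_9 < m_4 < m_8 < m_1 < m_7 < m_12 < m_10.
Counting 7 from the smallest end gives m_4.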